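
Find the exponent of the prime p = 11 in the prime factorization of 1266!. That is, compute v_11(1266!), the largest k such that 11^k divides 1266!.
v_11(1266!) = 125

Legendre's formula: v_p(n!) = Σ_{k ≥ 1} ⌊n / p^k⌋. For p = 11, n = 1266, the terms are:
  ⌊1266/11^1⌋ = ⌊1266/11⌋ = 115
  ⌊1266/11^2⌋ = ⌊1266/121⌋ = 10
(the next term ⌊1266/11^3⌋ = 0, terminating the sum). Summing: v_11(1266!) = 115 + 10 = 125.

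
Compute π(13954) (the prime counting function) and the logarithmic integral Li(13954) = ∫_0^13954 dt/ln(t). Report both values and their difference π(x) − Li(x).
π(13954) = 1648;  Li(13954) ≈ 1667.44;  π(x) − Li(x) ≈ -19.44.

Direct count of primes ≤ 13954 gives π(13954) = 1648. Numerical evaluation of the logarithmic integral gives Li(13954) ≈ 1667.44. The difference π(x) − Li(x) ≈ -19.44 is typically negative for small/moderate x (Li(x) overestimates), though Littlewood's theorem shows this sign changes infinitely often.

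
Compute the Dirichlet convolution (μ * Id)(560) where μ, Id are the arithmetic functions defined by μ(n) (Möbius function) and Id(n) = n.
(μ * Id)(560) = 192

Divisors of 560: [1, 2, 4, 5, 7, 8, 10, 14, 16, 20, 28, 35, 40, 56, 70, 80, 112, 140, 280, 560]. For each d | 560:
  d = 1: μ(1) · Id(560/1) = 1 · 560 = 560
  d = 2: μ(2) · Id(560/2) = -1 · 280 = -280
  d = 4: μ(4) · Id(560/4) = 0 · 140 = 0
  d = 5: μ(5) · Id(560/5) = -1 · 112 = -112
  d = 7: μ(7) · Id(560/7) = -1 · 80 = -80
  d = 8: μ(8) · Id(560/8) = 0 · 70 = 0
  d = 10: μ(10) · Id(560/10) = 1 · 56 = 56
  d = 14: μ(14) · Id(560/14) = 1 · 40 = 40
  d = 16: μ(16) · Id(560/16) = 0 · 35 = 0
  d = 20: μ(20) · Id(560/20) = 0 · 28 = 0
  d = 28: μ(28) · Id(560/28) = 0 · 20 = 0
  d = 35: μ(35) · Id(560/35) = 1 · 16 = 16
  d = 40: μ(40) · Id(560/40) = 0 · 14 = 0
  d = 56: μ(56) · Id(560/56) = 0 · 10 = 0
  d = 70: μ(70) · Id(560/70) = -1 · 8 = -8
  d = 80: μ(80) · Id(560/80) = 0 · 7 = 0
  d = 112: μ(112) · Id(560/112) = 0 · 5 = 0
  d = 140: μ(140) · Id(560/140) = 0 · 4 = 0
  d = 280: μ(280) · Id(560/280) = 0 · 2 = 0
  d = 560: μ(560) · Id(560/560) = 0 · 1 = 0
Summing: (μ * Id)(560) = 560 + -280 + 0 + -112 + -80 + 0 + 56 + 40 + 0 + 0 + 0 + 16 + 0 + 0 + -8 + 0 + 0 + 0 + 0 + 0 = 192.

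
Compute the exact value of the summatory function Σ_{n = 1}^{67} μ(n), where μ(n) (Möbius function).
Σ_{n ≤ 67} μ(n) = -2

Compute μ(n) for each 1 ≤ n ≤ 67: μ(1) = 1, μ(2) = -1, μ(3) = -1, μ(4) = 0, μ(5) = -1, μ(6) = 1, μ(7) = -1, μ(8) = 0, μ(9) = 0, μ(10) = 1, μ(11) = -1, μ(12) = 0, μ(13) = -1, μ(14) = 1, μ(15) = 1, μ(16) = 0, μ(17) = -1, μ(18) = 0, μ(19) = -1, μ(20) = 0, μ(21) = 1, μ(22) = 1, μ(23) = -1, μ(24) = 0, μ(25) = 0, μ(26) = 1, μ(27) = 0, μ(28) = 0, μ(29) = -1, μ(30) = -1, μ(31) = -1, μ(32) = 0, μ(33) = 1, μ(34) = 1, μ(35) = 1, μ(36) = 0, μ(37) = -1, μ(38) = 1, μ(39) = 1, μ(40) = 0, μ(41) = -1, μ(42) = -1, μ(43) = -1, μ(44) = 0, μ(45) = 0, μ(46) = 1, μ(47) = -1, μ(48) = 0, μ(49) = 0, μ(50) = 0, μ(51) = 1, μ(52) = 0, μ(53) = -1, μ(54) = 0, μ(55) = 1, μ(56) = 0, μ(57) = 1, μ(58) = 1, μ(59) = -1, μ(60) = 0, μ(61) = -1, μ(62) = 1, μ(63) = 0, μ(64) = 0, μ(65) = 1, μ(66) = -1, μ(67) = -1. Summing all 67 values: -2. (Mertens function M(x) = Σ_{n ≤ x} μ(n); on average M(x) should be small (PNT ⟺ M(x) = o(x)).)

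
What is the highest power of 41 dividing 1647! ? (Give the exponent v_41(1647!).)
v_41(1647!) = 40

Legendre's formula: v_p(n!) = Σ_{k ≥ 1} ⌊n / p^k⌋. For p = 41, n = 1647, the terms are:
  ⌊1647/41^1⌋ = ⌊1647/41⌋ = 40
(the next term ⌊1647/41^2⌋ = 0, terminating the sum). Summing: v_41(1647!) = 40 = 40.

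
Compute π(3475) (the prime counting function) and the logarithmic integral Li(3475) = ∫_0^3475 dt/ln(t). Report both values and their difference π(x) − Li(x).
π(3475) = 487;  Li(3475) ≈ 501.54;  π(x) − Li(x) ≈ -14.54.

Direct count of primes ≤ 3475 gives π(3475) = 487. Numerical evaluation of the logarithmic integral gives Li(3475) ≈ 501.54. The difference π(x) − Li(x) ≈ -14.54 is typically negative for small/moderate x (Li(x) overestimates), though Littlewood's theorem shows this sign changes infinitely often.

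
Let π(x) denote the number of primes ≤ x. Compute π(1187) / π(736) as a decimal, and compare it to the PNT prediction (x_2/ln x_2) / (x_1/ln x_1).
π(1187)/π(736) = 195/130 ≈ 1.5000;  PNT prediction ≈ 1.5039.

π(736) = 130 and π(1187) = 195, so π(1187)/π(736) ≈ 1.5000. The PNT-predicted ratio is (1187/ln(1187)) / (736/ln(736)) ≈ 1.5039. The two agree to within a few percent, as expected.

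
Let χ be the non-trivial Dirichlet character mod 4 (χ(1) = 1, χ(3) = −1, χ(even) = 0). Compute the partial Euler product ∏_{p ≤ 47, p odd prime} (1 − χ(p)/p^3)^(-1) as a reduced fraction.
∏ = 5542372783760447569145696690995330585/5720007308274565543266215981884637184

The odd primes p ≤ 47 are [3, 5, 7, 11, 13, 17, 19, 23, 29, 31, 37, 41, 43, 47]. For each, χ(p) = 1 if p ≡ 1 mod 4, χ(p) = −1 if p ≡ 3 mod 4. Taking (1 − χ(p)/p^3)^(-1) = p^3/(p^3 − χ(p)): (1 − (-1)/3^3)^(-1) · (1 − (1)/5^3)^(-1) · (1 − (-1)/7^3)^(-1) · (1 − (-1)/11^3)^(-1) · (1 − (1)/13^3)^(-1) · (1 − (1)/17^3)^(-1) · (1 − (-1)/19^3)^(-1) · (1 − (-1)/23^3)^(-1) · (1 − (1)/29^3)^(-1) · (1 − (-1)/31^3)^(-1) · (1 − (1)/37^3)^(-1) · (1 − (1)/41^3)^(-1) · (1 − (-1)/43^3)^(-1) · (1 − (-1)/47^3)^(-1) = 5542372783760447569145696690995330585/5720007308274565543266215981884637184.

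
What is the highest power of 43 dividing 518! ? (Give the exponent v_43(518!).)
v_43(518!) = 12

Legendre's formula: v_p(n!) = Σ_{k ≥ 1} ⌊n / p^k⌋. For p = 43, n = 518, the terms are:
  ⌊518/43^1⌋ = ⌊518/43⌋ = 12
(the next term ⌊518/43^2⌋ = 0, terminating the sum). Summing: v_43(518!) = 12 = 12.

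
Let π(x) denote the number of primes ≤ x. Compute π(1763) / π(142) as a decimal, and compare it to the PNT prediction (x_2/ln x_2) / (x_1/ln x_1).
π(1763)/π(142) = 274/34 ≈ 8.0588;  PNT prediction ≈ 8.2316.

π(142) = 34 and π(1763) = 274, so π(1763)/π(142) ≈ 8.0588. The PNT-predicted ratio is (1763/ln(1763)) / (142/ln(142)) ≈ 8.2316. The two agree to within a few percent, as expected.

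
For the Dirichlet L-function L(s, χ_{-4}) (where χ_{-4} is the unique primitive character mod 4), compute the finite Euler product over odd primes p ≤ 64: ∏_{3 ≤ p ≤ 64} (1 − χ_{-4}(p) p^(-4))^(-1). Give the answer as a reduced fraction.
∏ = 81934214988902113115031508050672702841756592198516788686922065253543/82850154482442028729801746725895742819441886414557775886809038848000

The odd primes p ≤ 64 are [3, 5, 7, 11, 13, 17, 19, 23, 29, 31, 37, 41, 43, 47, 53, 59, 61]. For each, χ(p) = 1 if p ≡ 1 mod 4, χ(p) = −1 if p ≡ 3 mod 4. Taking (1 − χ(p)/p^4)^(-1) = p^4/(p^4 − χ(p)): (1 − (-1)/3^4)^(-1) · (1 − (1)/5^4)^(-1) · (1 − (-1)/7^4)^(-1) · (1 − (-1)/11^4)^(-1) · (1 − (1)/13^4)^(-1) · (1 − (1)/17^4)^(-1) · (1 − (-1)/19^4)^(-1) · (1 − (-1)/23^4)^(-1) · (1 − (1)/29^4)^(-1) · (1 − (-1)/31^4)^(-1) · (1 − (1)/37^4)^(-1) · (1 − (1)/41^4)^(-1) · (1 − (-1)/43^4)^(-1) · (1 − (-1)/47^4)^(-1) · (1 − (1)/53^4)^(-1) · (1 − (-1)/59^4)^(-1) · (1 − (1)/61^4)^(-1) = 81934214988902113115031508050672702841756592198516788686922065253543/82850154482442028729801746725895742819441886414557775886809038848000.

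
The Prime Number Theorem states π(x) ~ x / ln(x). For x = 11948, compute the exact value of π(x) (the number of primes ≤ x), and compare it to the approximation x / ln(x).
π(11948) = 1432;  x/ln(x) ≈ 1272.65;  relative error ≈ 11.13%.

Directly count primes up to 11948: π(11948) = 1432. The PNT approximation gives 11948/ln(11948) ≈ 11948/9.38832 ≈ 1272.65. Relative error (π(x) − x/ln(x)) / π(x) ≈ 11.13%; the approximation is known to undercount slightly (Li(x) is a better estimate).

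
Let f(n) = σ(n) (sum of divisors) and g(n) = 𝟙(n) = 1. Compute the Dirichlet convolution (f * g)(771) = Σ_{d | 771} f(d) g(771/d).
(σ * 𝟙)(771) = 1295

Divisors of 771: [1, 3, 257, 771]. For each d | 771:
  d = 1: σ(1) · 𝟙(771/1) = 1 · 1 = 1
  d = 3: σ(3) · 𝟙(771/3) = 4 · 1 = 4
  d = 257: σ(257) · 𝟙(771/257) = 258 · 1 = 258
  d = 771: σ(771) · 𝟙(771/771) = 1032 · 1 = 1032
Summing: (σ * 𝟙)(771) = 1 + 4 + 258 + 1032 = 1295.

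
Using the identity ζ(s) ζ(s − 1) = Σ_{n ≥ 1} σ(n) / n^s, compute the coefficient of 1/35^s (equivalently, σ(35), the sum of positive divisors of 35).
σ(35) = 48

In the product (Σ m^0/m^s)(Σ k / k^s) = Σ (Σ_{d | n} d) / n^s, the coefficient of 1/n^s is σ(n) = Σ_{d | n} d. For n = 35, divisors are [1, 5, 7, 35]; summing: σ(35) = 48.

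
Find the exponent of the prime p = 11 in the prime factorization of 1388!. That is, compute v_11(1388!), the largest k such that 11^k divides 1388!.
v_11(1388!) = 138

Legendre's formula: v_p(n!) = Σ_{k ≥ 1} ⌊n / p^k⌋. For p = 11, n = 1388, the terms are:
  ⌊1388/11^1⌋ = ⌊1388/11⌋ = 126
  ⌊1388/11^2⌋ = ⌊1388/121⌋ = 11
  ⌊1388/11^3⌋ = ⌊1388/1331⌋ = 1
(the next term ⌊1388/11^4⌋ = 0, terminating the sum). Summing: v_11(1388!) = 126 + 11 + 1 = 138.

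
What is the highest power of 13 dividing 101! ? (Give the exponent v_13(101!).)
v_13(101!) = 7

Legendre's formula: v_p(n!) = Σ_{k ≥ 1} ⌊n / p^k⌋. For p = 13, n = 101, the terms are:
  ⌊101/13^1⌋ = ⌊101/13⌋ = 7
(the next term ⌊101/13^2⌋ = 0, terminating the sum). Summing: v_13(101!) = 7 = 7.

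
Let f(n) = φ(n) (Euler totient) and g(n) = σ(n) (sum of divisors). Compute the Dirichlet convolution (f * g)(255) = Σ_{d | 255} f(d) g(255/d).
(φ * σ)(255) = 2040

Divisors of 255: [1, 3, 5, 15, 17, 51, 85, 255]. For each d | 255:
  d = 1: φ(1) · σ(255/1) = 1 · 432 = 432
  d = 3: φ(3) · σ(255/3) = 2 · 108 = 216
  d = 5: φ(5) · σ(255/5) = 4 · 72 = 288
  d = 15: φ(15) · σ(255/15) = 8 · 18 = 144
  d = 17: φ(17) · σ(255/17) = 16 · 24 = 384
  d = 51: φ(51) · σ(255/51) = 32 · 6 = 192
  d = 85: φ(85) · σ(255/85) = 64 · 4 = 256
  d = 255: φ(255) · σ(255/255) = 128 · 1 = 128
Summing: (φ * σ)(255) = 432 + 216 + 288 + 144 + 384 + 192 + 256 + 128 = 2040.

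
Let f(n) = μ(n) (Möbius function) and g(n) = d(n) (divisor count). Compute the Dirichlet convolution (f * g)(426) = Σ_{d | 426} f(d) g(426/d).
(μ * d)(426) = 1

Divisors of 426: [1, 2, 3, 6, 71, 142, 213, 426]. For each d | 426:
  d = 1: μ(1) · d(426/1) = 1 · 8 = 8
  d = 2: μ(2) · d(426/2) = -1 · 4 = -4
  d = 3: μ(3) · d(426/3) = -1 · 4 = -4
  d = 6: μ(6) · d(426/6) = 1 · 2 = 2
  d = 71: μ(71) · d(426/71) = -1 · 4 = -4
  d = 142: μ(142) · d(426/142) = 1 · 2 = 2
  d = 213: μ(213) · d(426/213) = 1 · 2 = 2
  d = 426: μ(426) · d(426/426) = -1 · 1 = -1
Summing: (μ * d)(426) = 8 + -4 + -4 + 2 + -4 + 2 + 2 + -1 = 1.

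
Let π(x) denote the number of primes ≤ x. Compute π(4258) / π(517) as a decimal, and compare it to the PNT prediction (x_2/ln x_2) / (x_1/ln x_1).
π(4258)/π(517) = 583/97 ≈ 6.0103;  PNT prediction ≈ 6.1579.

π(517) = 97 and π(4258) = 583, so π(4258)/π(517) ≈ 6.0103. The PNT-predicted ratio is (4258/ln(4258)) / (517/ln(517)) ≈ 6.1579. The two agree to within a few percent, as expected.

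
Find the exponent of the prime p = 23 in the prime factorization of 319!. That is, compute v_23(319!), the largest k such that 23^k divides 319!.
v_23(319!) = 13

Legendre's formula: v_p(n!) = Σ_{k ≥ 1} ⌊n / p^k⌋. For p = 23, n = 319, the terms are:
  ⌊319/23^1⌋ = ⌊319/23⌋ = 13
(the next term ⌊319/23^2⌋ = 0, terminating the sum). Summing: v_23(319!) = 13 = 13.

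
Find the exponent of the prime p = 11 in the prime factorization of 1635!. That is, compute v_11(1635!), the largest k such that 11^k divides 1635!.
v_11(1635!) = 162

Legendre's formula: v_p(n!) = Σ_{k ≥ 1} ⌊n / p^k⌋. For p = 11, n = 1635, the terms are:
  ⌊1635/11^1⌋ = ⌊1635/11⌋ = 148
  ⌊1635/11^2⌋ = ⌊1635/121⌋ = 13
  ⌊1635/11^3⌋ = ⌊1635/1331⌋ = 1
(the next term ⌊1635/11^4⌋ = 0, terminating the sum). Summing: v_11(1635!) = 148 + 13 + 1 = 162.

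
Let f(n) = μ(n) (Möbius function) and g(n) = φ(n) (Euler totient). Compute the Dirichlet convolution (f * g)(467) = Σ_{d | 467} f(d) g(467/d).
(μ * φ)(467) = 465

Divisors of 467: [1, 467]. For each d | 467:
  d = 1: μ(1) · φ(467/1) = 1 · 466 = 466
  d = 467: μ(467) · φ(467/467) = -1 · 1 = -1
Summing: (μ * φ)(467) = 466 + -1 = 465.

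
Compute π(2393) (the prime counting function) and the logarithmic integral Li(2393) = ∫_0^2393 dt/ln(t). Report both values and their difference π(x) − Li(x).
π(2393) = 356;  Li(2393) ≈ 365.90;  π(x) − Li(x) ≈ -9.90.

Direct count of primes ≤ 2393 gives π(2393) = 356. Numerical evaluation of the logarithmic integral gives Li(2393) ≈ 365.90. The difference π(x) − Li(x) ≈ -9.90 is typically negative for small/moderate x (Li(x) overestimates), though Littlewood's theorem shows this sign changes infinitely often.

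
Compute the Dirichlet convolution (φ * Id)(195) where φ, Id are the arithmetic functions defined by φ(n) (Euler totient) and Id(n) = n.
(φ * Id)(195) = 1125

Divisors of 195: [1, 3, 5, 13, 15, 39, 65, 195]. For each d | 195:
  d = 1: φ(1) · Id(195/1) = 1 · 195 = 195
  d = 3: φ(3) · Id(195/3) = 2 · 65 = 130
  d = 5: φ(5) · Id(195/5) = 4 · 39 = 156
  d = 13: φ(13) · Id(195/13) = 12 · 15 = 180
  d = 15: φ(15) · Id(195/15) = 8 · 13 = 104
  d = 39: φ(39) · Id(195/39) = 24 · 5 = 120
  d = 65: φ(65) · Id(195/65) = 48 · 3 = 144
  d = 195: φ(195) · Id(195/195) = 96 · 1 = 96
Summing: (φ * Id)(195) = 195 + 130 + 156 + 180 + 104 + 120 + 144 + 96 = 1125.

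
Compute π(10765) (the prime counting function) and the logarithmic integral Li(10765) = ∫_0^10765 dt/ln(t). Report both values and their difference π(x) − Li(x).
π(10765) = 1311;  Li(10765) ≈ 1328.86;  π(x) − Li(x) ≈ -17.86.

Direct count of primes ≤ 10765 gives π(10765) = 1311. Numerical evaluation of the logarithmic integral gives Li(10765) ≈ 1328.86. The difference π(x) − Li(x) ≈ -17.86 is typically negative for small/moderate x (Li(x) overestimates), though Littlewood's theorem shows this sign changes infinitely often.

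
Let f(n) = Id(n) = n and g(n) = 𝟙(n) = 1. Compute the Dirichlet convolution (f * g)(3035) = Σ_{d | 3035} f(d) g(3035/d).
(Id * 𝟙)(3035) = 3648

Divisors of 3035: [1, 5, 607, 3035]. For each d | 3035:
  d = 1: Id(1) · 𝟙(3035/1) = 1 · 1 = 1
  d = 5: Id(5) · 𝟙(3035/5) = 5 · 1 = 5
  d = 607: Id(607) · 𝟙(3035/607) = 607 · 1 = 607
  d = 3035: Id(3035) · 𝟙(3035/3035) = 3035 · 1 = 3035
Summing: (Id * 𝟙)(3035) = 1 + 5 + 607 + 3035 = 3648.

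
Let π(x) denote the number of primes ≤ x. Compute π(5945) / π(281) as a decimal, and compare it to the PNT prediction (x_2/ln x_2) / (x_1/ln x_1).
π(5945)/π(281) = 780/60 ≈ 13.0000;  PNT prediction ≈ 13.7266.

π(281) = 60 and π(5945) = 780, so π(5945)/π(281) ≈ 13.0000. The PNT-predicted ratio is (5945/ln(5945)) / (281/ln(281)) ≈ 13.7266. The two agree to within a few percent, as expected.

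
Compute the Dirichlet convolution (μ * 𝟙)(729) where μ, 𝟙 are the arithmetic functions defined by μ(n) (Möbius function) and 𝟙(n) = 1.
(μ * 𝟙)(729) = 0

Divisors of 729: [1, 3, 9, 27, 81, 243, 729]. For each d | 729:
  d = 1: μ(1) · 𝟙(729/1) = 1 · 1 = 1
  d = 3: μ(3) · 𝟙(729/3) = -1 · 1 = -1
  d = 9: μ(9) · 𝟙(729/9) = 0 · 1 = 0
  d = 27: μ(27) · 𝟙(729/27) = 0 · 1 = 0
  d = 81: μ(81) · 𝟙(729/81) = 0 · 1 = 0
  d = 243: μ(243) · 𝟙(729/243) = 0 · 1 = 0
  d = 729: μ(729) · 𝟙(729/729) = 0 · 1 = 0
Summing: (μ * 𝟙)(729) = 1 + -1 + 0 + 0 + 0 + 0 + 0 = 0.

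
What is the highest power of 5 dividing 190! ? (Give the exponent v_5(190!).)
v_5(190!) = 46

Legendre's formula: v_p(n!) = Σ_{k ≥ 1} ⌊n / p^k⌋. For p = 5, n = 190, the terms are:
  ⌊190/5^1⌋ = ⌊190/5⌋ = 38
  ⌊190/5^2⌋ = ⌊190/25⌋ = 7
  ⌊190/5^3⌋ = ⌊190/125⌋ = 1
(the next term ⌊190/5^4⌋ = 0, terminating the sum). Summing: v_5(190!) = 38 + 7 + 1 = 46.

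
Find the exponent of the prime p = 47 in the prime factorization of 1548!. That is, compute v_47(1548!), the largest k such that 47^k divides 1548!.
v_47(1548!) = 32

Legendre's formula: v_p(n!) = Σ_{k ≥ 1} ⌊n / p^k⌋. For p = 47, n = 1548, the terms are:
  ⌊1548/47^1⌋ = ⌊1548/47⌋ = 32
(the next term ⌊1548/47^2⌋ = 0, terminating the sum). Summing: v_47(1548!) = 32 = 32.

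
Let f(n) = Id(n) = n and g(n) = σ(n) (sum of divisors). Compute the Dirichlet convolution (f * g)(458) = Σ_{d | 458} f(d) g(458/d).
(Id * σ)(458) = 2295

Divisors of 458: [1, 2, 229, 458]. For each d | 458:
  d = 1: Id(1) · σ(458/1) = 1 · 690 = 690
  d = 2: Id(2) · σ(458/2) = 2 · 230 = 460
  d = 229: Id(229) · σ(458/229) = 229 · 3 = 687
  d = 458: Id(458) · σ(458/458) = 458 · 1 = 458
Summing: (Id * σ)(458) = 690 + 460 + 687 + 458 = 2295.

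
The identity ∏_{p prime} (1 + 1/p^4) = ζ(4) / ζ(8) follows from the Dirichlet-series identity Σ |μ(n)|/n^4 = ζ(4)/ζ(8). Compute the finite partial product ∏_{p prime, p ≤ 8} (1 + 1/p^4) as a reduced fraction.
∏ = 262011361/243101250

The primes p ≤ 8 are [2, 3, 5, 7]. For each, (1 + 1/p^4) = (p^4 + 1)/p^4. Multiplying these fractions over p ∈ [2, 3, 5, 7] gives 262011361/243101250. (In the limit P → ∞ this tends to ζ(4)/ζ(8).)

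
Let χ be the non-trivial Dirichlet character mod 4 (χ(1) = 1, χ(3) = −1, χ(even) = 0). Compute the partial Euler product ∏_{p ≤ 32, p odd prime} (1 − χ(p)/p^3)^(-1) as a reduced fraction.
∏ = 16829566118167783909225/17369167366519535960064

The odd primes p ≤ 32 are [3, 5, 7, 11, 13, 17, 19, 23, 29, 31]. For each, χ(p) = 1 if p ≡ 1 mod 4, χ(p) = −1 if p ≡ 3 mod 4. Taking (1 − χ(p)/p^3)^(-1) = p^3/(p^3 − χ(p)): (1 − (-1)/3^3)^(-1) · (1 − (1)/5^3)^(-1) · (1 − (-1)/7^3)^(-1) · (1 − (-1)/11^3)^(-1) · (1 − (1)/13^3)^(-1) · (1 − (1)/17^3)^(-1) · (1 − (-1)/19^3)^(-1) · (1 − (-1)/23^3)^(-1) · (1 − (1)/29^3)^(-1) · (1 − (-1)/31^3)^(-1) = 16829566118167783909225/17369167366519535960064.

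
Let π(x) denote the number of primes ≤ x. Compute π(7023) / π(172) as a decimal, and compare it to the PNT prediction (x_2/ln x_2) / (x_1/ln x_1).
π(7023)/π(172) = 903/39 ≈ 23.1538;  PNT prediction ≈ 23.7305.

π(172) = 39 and π(7023) = 903, so π(7023)/π(172) ≈ 23.1538. The PNT-predicted ratio is (7023/ln(7023)) / (172/ln(172)) ≈ 23.7305. The two agree to within a few percent, as expected.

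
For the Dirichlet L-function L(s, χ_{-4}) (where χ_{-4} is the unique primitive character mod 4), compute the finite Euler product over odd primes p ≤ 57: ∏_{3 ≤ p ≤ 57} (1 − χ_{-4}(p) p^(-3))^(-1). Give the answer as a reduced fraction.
∏ = 825131832927904152751703886265311831503045/851571808026684219819301170519057245405184

The odd primes p ≤ 57 are [3, 5, 7, 11, 13, 17, 19, 23, 29, 31, 37, 41, 43, 47, 53]. For each, χ(p) = 1 if p ≡ 1 mod 4, χ(p) = −1 if p ≡ 3 mod 4. Taking (1 − χ(p)/p^3)^(-1) = p^3/(p^3 − χ(p)): (1 − (-1)/3^3)^(-1) · (1 − (1)/5^3)^(-1) · (1 − (-1)/7^3)^(-1) · (1 − (-1)/11^3)^(-1) · (1 − (1)/13^3)^(-1) · (1 − (1)/17^3)^(-1) · (1 − (-1)/19^3)^(-1) · (1 − (-1)/23^3)^(-1) · (1 − (1)/29^3)^(-1) · (1 − (-1)/31^3)^(-1) · (1 − (1)/37^3)^(-1) · (1 − (1)/41^3)^(-1) · (1 − (-1)/43^3)^(-1) · (1 − (-1)/47^3)^(-1) · (1 − (1)/53^3)^(-1) = 825131832927904152751703886265311831503045/851571808026684219819301170519057245405184.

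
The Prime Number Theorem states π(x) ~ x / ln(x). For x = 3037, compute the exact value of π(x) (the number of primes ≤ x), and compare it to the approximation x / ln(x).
π(3037) = 435;  x/ln(x) ≈ 378.74;  relative error ≈ 12.93%.

Directly count primes up to 3037: π(3037) = 435. The PNT approximation gives 3037/ln(3037) ≈ 3037/8.01863 ≈ 378.74. Relative error (π(x) − x/ln(x)) / π(x) ≈ 12.93%; the approximation is known to undercount slightly (Li(x) is a better estimate).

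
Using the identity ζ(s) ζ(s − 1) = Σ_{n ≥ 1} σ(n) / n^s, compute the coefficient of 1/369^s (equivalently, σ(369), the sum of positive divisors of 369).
σ(369) = 546

In the product (Σ m^0/m^s)(Σ k / k^s) = Σ (Σ_{d | n} d) / n^s, the coefficient of 1/n^s is σ(n) = Σ_{d | n} d. For n = 369, divisors are [1, 3, 9, 41, 123, 369]; summing: σ(369) = 546.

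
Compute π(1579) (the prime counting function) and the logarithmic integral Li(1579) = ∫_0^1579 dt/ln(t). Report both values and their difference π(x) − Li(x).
π(1579) = 249;  Li(1579) ≈ 258.58;  π(x) − Li(x) ≈ -9.58.

Direct count of primes ≤ 1579 gives π(1579) = 249. Numerical evaluation of the logarithmic integral gives Li(1579) ≈ 258.58. The difference π(x) − Li(x) ≈ -9.58 is typically negative for small/moderate x (Li(x) overestimates), though Littlewood's theorem shows this sign changes infinitely often.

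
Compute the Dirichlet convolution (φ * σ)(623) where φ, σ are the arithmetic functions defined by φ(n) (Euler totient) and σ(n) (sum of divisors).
(φ * σ)(623) = 2492

Divisors of 623: [1, 7, 89, 623]. For each d | 623:
  d = 1: φ(1) · σ(623/1) = 1 · 720 = 720
  d = 7: φ(7) · σ(623/7) = 6 · 90 = 540
  d = 89: φ(89) · σ(623/89) = 88 · 8 = 704
  d = 623: φ(623) · σ(623/623) = 528 · 1 = 528
Summing: (φ * σ)(623) = 720 + 540 + 704 + 528 = 2492.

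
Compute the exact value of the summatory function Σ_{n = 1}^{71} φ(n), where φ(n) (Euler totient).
Σ_{n ≤ 71} φ(n) = 1564

Compute φ(n) for each 1 ≤ n ≤ 71: φ(1) = 1, φ(2) = 1, φ(3) = 2, φ(4) = 2, φ(5) = 4, φ(6) = 2, φ(7) = 6, φ(8) = 4, φ(9) = 6, φ(10) = 4, φ(11) = 10, φ(12) = 4, φ(13) = 12, φ(14) = 6, φ(15) = 8, φ(16) = 8, φ(17) = 16, φ(18) = 6, φ(19) = 18, φ(20) = 8, φ(21) = 12, φ(22) = 10, φ(23) = 22, φ(24) = 8, φ(25) = 20, φ(26) = 12, φ(27) = 18, φ(28) = 12, φ(29) = 28, φ(30) = 8, φ(31) = 30, φ(32) = 16, φ(33) = 20, φ(34) = 16, φ(35) = 24, φ(36) = 12, φ(37) = 36, φ(38) = 18, φ(39) = 24, φ(40) = 16, φ(41) = 40, φ(42) = 12, φ(43) = 42, φ(44) = 20, φ(45) = 24, φ(46) = 22, φ(47) = 46, φ(48) = 16, φ(49) = 42, φ(50) = 20, φ(51) = 32, φ(52) = 24, φ(53) = 52, φ(54) = 18, φ(55) = 40, φ(56) = 24, φ(57) = 36, φ(58) = 28, φ(59) = 58, φ(60) = 16, φ(61) = 60, φ(62) = 30, φ(63) = 36, φ(64) = 32, φ(65) = 48, φ(66) = 20, φ(67) = 66, φ(68) = 32, φ(69) = 44, φ(70) = 24, φ(71) = 70. Summing all 71 values: 1564. (Average order: Σ_{n ≤ x} φ(n) ~ (3/π²) x². For x = 71, (3/π²)·71² ≈ 1532.28.)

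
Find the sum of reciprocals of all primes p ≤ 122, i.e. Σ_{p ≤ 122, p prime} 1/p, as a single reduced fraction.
Σ 1/p = 58472171373748331322981543916880425472323867753/31610054640417607788145206291543662493274686990

π(122) = 30, so the primes ≤ 122 are [2, 3, 5, 7, 11, 13, 17, 19, 23, 29, 31, 37, 41, 43, 47, 53, 59, 61, 67, 71, 73, 79, 83, 89, 97, 101, 103, 107, 109, 113]. Summing 1/p over these primes: 58472171373748331322981543916880425472323867753/31610054640417607788145206291543662493274686990 ≈ 1.8498. Mertens estimate ln ln(122) + 0.2615 ≈ 1.8310.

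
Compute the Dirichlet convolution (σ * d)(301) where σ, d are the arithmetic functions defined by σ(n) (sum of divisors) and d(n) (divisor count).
(σ * d)(301) = 460

Divisors of 301: [1, 7, 43, 301]. For each d | 301:
  d = 1: σ(1) · d(301/1) = 1 · 4 = 4
  d = 7: σ(7) · d(301/7) = 8 · 2 = 16
  d = 43: σ(43) · d(301/43) = 44 · 2 = 88
  d = 301: σ(301) · d(301/301) = 352 · 1 = 352
Summing: (σ * d)(301) = 4 + 16 + 88 + 352 = 460.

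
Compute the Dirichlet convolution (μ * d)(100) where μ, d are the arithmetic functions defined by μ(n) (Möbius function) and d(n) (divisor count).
(μ * d)(100) = 1

Divisors of 100: [1, 2, 4, 5, 10, 20, 25, 50, 100]. For each d | 100:
  d = 1: μ(1) · d(100/1) = 1 · 9 = 9
  d = 2: μ(2) · d(100/2) = -1 · 6 = -6
  d = 4: μ(4) · d(100/4) = 0 · 3 = 0
  d = 5: μ(5) · d(100/5) = -1 · 6 = -6
  d = 10: μ(10) · d(100/10) = 1 · 4 = 4
  d = 20: μ(20) · d(100/20) = 0 · 2 = 0
  d = 25: μ(25) · d(100/25) = 0 · 3 = 0
  d = 50: μ(50) · d(100/50) = 0 · 2 = 0
  d = 100: μ(100) · d(100/100) = 0 · 1 = 0
Summing: (μ * d)(100) = 9 + -6 + 0 + -6 + 4 + 0 + 0 + 0 + 0 = 1.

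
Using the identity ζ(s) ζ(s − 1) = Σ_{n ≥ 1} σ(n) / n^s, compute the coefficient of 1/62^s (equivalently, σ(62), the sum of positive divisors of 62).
σ(62) = 96

In the product (Σ m^0/m^s)(Σ k / k^s) = Σ (Σ_{d | n} d) / n^s, the coefficient of 1/n^s is σ(n) = Σ_{d | n} d. For n = 62, divisors are [1, 2, 31, 62]; summing: σ(62) = 96.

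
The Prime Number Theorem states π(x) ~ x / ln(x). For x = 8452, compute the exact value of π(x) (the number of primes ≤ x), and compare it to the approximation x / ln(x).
π(8452) = 1057;  x/ln(x) ≈ 934.73;  relative error ≈ 11.57%.

Directly count primes up to 8452: π(8452) = 1057. The PNT approximation gives 8452/ln(8452) ≈ 8452/9.04216 ≈ 934.73. Relative error (π(x) − x/ln(x)) / π(x) ≈ 11.57%; the approximation is known to undercount slightly (Li(x) is a better estimate).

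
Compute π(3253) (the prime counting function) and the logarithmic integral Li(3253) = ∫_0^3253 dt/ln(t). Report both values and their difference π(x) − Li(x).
π(3253) = 459;  Li(3253) ≈ 474.20;  π(x) − Li(x) ≈ -15.20.

Direct count of primes ≤ 3253 gives π(3253) = 459. Numerical evaluation of the logarithmic integral gives Li(3253) ≈ 474.20. The difference π(x) − Li(x) ≈ -15.20 is typically negative for small/moderate x (Li(x) overestimates), though Littlewood's theorem shows this sign changes infinitely often.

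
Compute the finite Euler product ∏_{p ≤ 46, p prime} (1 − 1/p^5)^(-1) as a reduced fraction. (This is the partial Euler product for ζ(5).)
∏ = 1572482291224969810929353517600303098269844539827384419450979869/1516482033755337998564749447506198249900022724140786873799147520

The primes p ≤ 46 are [2, 3, 5, 7, 11, 13, 17, 19, 23, 29, 31, 37, 41, 43]. For each prime, (1 − 1/p^5)^(-1) = p^5 / (p^5 − 1). The product is (1 − 1/2^5)^(-1), (1 − 1/3^5)^(-1), (1 − 1/5^5)^(-1), (1 − 1/7^5)^(-1), (1 − 1/11^5)^(-1), (1 − 1/13^5)^(-1), (1 − 1/17^5)^(-1), (1 − 1/19^5)^(-1), (1 − 1/23^5)^(-1), (1 − 1/29^5)^(-1), (1 − 1/31^5)^(-1), (1 − 1/37^5)^(-1), (1 − 1/41^5)^(-1), (1 − 1/43^5)^(-1) = ∏ p^5 / (p^5 − 1) = 1572482291224969810929353517600303098269844539827384419450979869/1516482033755337998564749447506198249900022724140786873799147520.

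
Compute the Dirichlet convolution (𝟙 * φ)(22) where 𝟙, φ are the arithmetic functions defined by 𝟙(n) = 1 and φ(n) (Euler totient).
(𝟙 * φ)(22) = 22

Divisors of 22: [1, 2, 11, 22]. For each d | 22:
  d = 1: 𝟙(1) · φ(22/1) = 1 · 10 = 10
  d = 2: 𝟙(2) · φ(22/2) = 1 · 10 = 10
  d = 11: 𝟙(11) · φ(22/11) = 1 · 1 = 1
  d = 22: 𝟙(22) · φ(22/22) = 1 · 1 = 1
Summing: (𝟙 * φ)(22) = 10 + 10 + 1 + 1 = 22.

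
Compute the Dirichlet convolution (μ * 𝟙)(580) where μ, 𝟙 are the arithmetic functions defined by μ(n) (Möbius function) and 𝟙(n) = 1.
(μ * 𝟙)(580) = 0

Divisors of 580: [1, 2, 4, 5, 10, 20, 29, 58, 116, 145, 290, 580]. For each d | 580:
  d = 1: μ(1) · 𝟙(580/1) = 1 · 1 = 1
  d = 2: μ(2) · 𝟙(580/2) = -1 · 1 = -1
  d = 4: μ(4) · 𝟙(580/4) = 0 · 1 = 0
  d = 5: μ(5) · 𝟙(580/5) = -1 · 1 = -1
  d = 10: μ(10) · 𝟙(580/10) = 1 · 1 = 1
  d = 20: μ(20) · 𝟙(580/20) = 0 · 1 = 0
  d = 29: μ(29) · 𝟙(580/29) = -1 · 1 = -1
  d = 58: μ(58) · 𝟙(580/58) = 1 · 1 = 1
  d = 116: μ(116) · 𝟙(580/116) = 0 · 1 = 0
  d = 145: μ(145) · 𝟙(580/145) = 1 · 1 = 1
  d = 290: μ(290) · 𝟙(580/290) = -1 · 1 = -1
  d = 580: μ(580) · 𝟙(580/580) = 0 · 1 = 0
Summing: (μ * 𝟙)(580) = 1 + -1 + 0 + -1 + 1 + 0 + -1 + 1 + 0 + 1 + -1 + 0 = 0.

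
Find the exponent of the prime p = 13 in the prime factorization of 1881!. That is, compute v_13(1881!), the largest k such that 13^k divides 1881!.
v_13(1881!) = 155

Legendre's formula: v_p(n!) = Σ_{k ≥ 1} ⌊n / p^k⌋. For p = 13, n = 1881, the terms are:
  ⌊1881/13^1⌋ = ⌊1881/13⌋ = 144
  ⌊1881/13^2⌋ = ⌊1881/169⌋ = 11
(the next term ⌊1881/13^3⌋ = 0, terminating the sum). Summing: v_13(1881!) = 144 + 11 = 155.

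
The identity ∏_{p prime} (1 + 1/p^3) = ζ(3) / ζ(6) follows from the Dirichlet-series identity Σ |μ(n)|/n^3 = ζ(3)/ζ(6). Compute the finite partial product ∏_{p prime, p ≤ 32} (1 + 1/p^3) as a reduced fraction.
∏ = 123276368443014873612288/104343309932640260237195

The primes p ≤ 32 are [2, 3, 5, 7, 11, 13, 17, 19, 23, 29, 31]. For each, (1 + 1/p^3) = (p^3 + 1)/p^3. Multiplying these fractions over p ∈ [2, 3, 5, 7, 11, 13, 17, 19, 23, 29, 31] gives 123276368443014873612288/104343309932640260237195. (In the limit P → ∞ this tends to ζ(3)/ζ(6).)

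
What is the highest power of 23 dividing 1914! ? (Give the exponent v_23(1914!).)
v_23(1914!) = 86

Legendre's formula: v_p(n!) = Σ_{k ≥ 1} ⌊n / p^k⌋. For p = 23, n = 1914, the terms are:
  ⌊1914/23^1⌋ = ⌊1914/23⌋ = 83
  ⌊1914/23^2⌋ = ⌊1914/529⌋ = 3
(the next term ⌊1914/23^3⌋ = 0, terminating the sum). Summing: v_23(1914!) = 83 + 3 = 86.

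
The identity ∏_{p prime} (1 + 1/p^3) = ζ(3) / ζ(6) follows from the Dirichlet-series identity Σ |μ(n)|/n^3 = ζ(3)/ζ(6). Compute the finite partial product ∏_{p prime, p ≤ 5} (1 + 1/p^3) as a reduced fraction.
∏ = 147/125

The primes p ≤ 5 are [2, 3, 5]. For each, (1 + 1/p^3) = (p^3 + 1)/p^3. Multiplying these fractions over p ∈ [2, 3, 5] gives 147/125. (In the limit P → ∞ this tends to ζ(3)/ζ(6).)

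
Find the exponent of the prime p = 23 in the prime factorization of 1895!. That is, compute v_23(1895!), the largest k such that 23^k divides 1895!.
v_23(1895!) = 85

Legendre's formula: v_p(n!) = Σ_{k ≥ 1} ⌊n / p^k⌋. For p = 23, n = 1895, the terms are:
  ⌊1895/23^1⌋ = ⌊1895/23⌋ = 82
  ⌊1895/23^2⌋ = ⌊1895/529⌋ = 3
(the next term ⌊1895/23^3⌋ = 0, terminating the sum). Summing: v_23(1895!) = 82 + 3 = 85.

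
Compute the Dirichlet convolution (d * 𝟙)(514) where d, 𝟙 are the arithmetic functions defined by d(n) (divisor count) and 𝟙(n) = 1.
(d * 𝟙)(514) = 9

Divisors of 514: [1, 2, 257, 514]. For each d | 514:
  d = 1: d(1) · 𝟙(514/1) = 1 · 1 = 1
  d = 2: d(2) · 𝟙(514/2) = 2 · 1 = 2
  d = 257: d(257) · 𝟙(514/257) = 2 · 1 = 2
  d = 514: d(514) · 𝟙(514/514) = 4 · 1 = 4
Summing: (d * 𝟙)(514) = 1 + 2 + 2 + 4 = 9.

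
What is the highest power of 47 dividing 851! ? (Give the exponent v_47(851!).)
v_47(851!) = 18

Legendre's formula: v_p(n!) = Σ_{k ≥ 1} ⌊n / p^k⌋. For p = 47, n = 851, the terms are:
  ⌊851/47^1⌋ = ⌊851/47⌋ = 18
(the next term ⌊851/47^2⌋ = 0, terminating the sum). Summing: v_47(851!) = 18 = 18.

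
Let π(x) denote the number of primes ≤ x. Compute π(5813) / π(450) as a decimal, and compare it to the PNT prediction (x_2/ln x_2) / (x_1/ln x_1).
π(5813)/π(450) = 763/87 ≈ 8.7701;  PNT prediction ≈ 9.1047.

π(450) = 87 and π(5813) = 763, so π(5813)/π(450) ≈ 8.7701. The PNT-predicted ratio is (5813/ln(5813)) / (450/ln(450)) ≈ 9.1047. The two agree to within a few percent, as expected.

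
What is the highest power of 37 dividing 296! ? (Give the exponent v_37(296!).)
v_37(296!) = 8

Legendre's formula: v_p(n!) = Σ_{k ≥ 1} ⌊n / p^k⌋. For p = 37, n = 296, the terms are:
  ⌊296/37^1⌋ = ⌊296/37⌋ = 8
(the next term ⌊296/37^2⌋ = 0, terminating the sum). Summing: v_37(296!) = 8 = 8.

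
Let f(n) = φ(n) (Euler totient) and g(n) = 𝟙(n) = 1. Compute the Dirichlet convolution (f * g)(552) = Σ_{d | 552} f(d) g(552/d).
(φ * 𝟙)(552) = 552

Divisors of 552: [1, 2, 3, 4, 6, 8, 12, 23, 24, 46, 69, 92, 138, 184, 276, 552]. For each d | 552:
  d = 1: φ(1) · 𝟙(552/1) = 1 · 1 = 1
  d = 2: φ(2) · 𝟙(552/2) = 1 · 1 = 1
  d = 3: φ(3) · 𝟙(552/3) = 2 · 1 = 2
  d = 4: φ(4) · 𝟙(552/4) = 2 · 1 = 2
  d = 6: φ(6) · 𝟙(552/6) = 2 · 1 = 2
  d = 8: φ(8) · 𝟙(552/8) = 4 · 1 = 4
  d = 12: φ(12) · 𝟙(552/12) = 4 · 1 = 4
  d = 23: φ(23) · 𝟙(552/23) = 22 · 1 = 22
  d = 24: φ(24) · 𝟙(552/24) = 8 · 1 = 8
  d = 46: φ(46) · 𝟙(552/46) = 22 · 1 = 22
  d = 69: φ(69) · 𝟙(552/69) = 44 · 1 = 44
  d = 92: φ(92) · 𝟙(552/92) = 44 · 1 = 44
  d = 138: φ(138) · 𝟙(552/138) = 44 · 1 = 44
  d = 184: φ(184) · 𝟙(552/184) = 88 · 1 = 88
  d = 276: φ(276) · 𝟙(552/276) = 88 · 1 = 88
  d = 552: φ(552) · 𝟙(552/552) = 176 · 1 = 176
Summing: (φ * 𝟙)(552) = 1 + 1 + 2 + 2 + 2 + 4 + 4 + 22 + 8 + 22 + 44 + 44 + 44 + 88 + 88 + 176 = 552.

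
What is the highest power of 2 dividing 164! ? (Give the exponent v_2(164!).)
v_2(164!) = 161

Legendre's formula: v_p(n!) = Σ_{k ≥ 1} ⌊n / p^k⌋. For p = 2, n = 164, the terms are:
  ⌊164/2^1⌋ = ⌊164/2⌋ = 82
  ⌊164/2^2⌋ = ⌊164/4⌋ = 41
  ⌊164/2^3⌋ = ⌊164/8⌋ = 20
  ⌊164/2^4⌋ = ⌊164/16⌋ = 10
  ⌊164/2^5⌋ = ⌊164/32⌋ = 5
  ⌊164/2^6⌋ = ⌊164/64⌋ = 2
  ⌊164/2^7⌋ = ⌊164/128⌋ = 1
(the next term ⌊164/2^8⌋ = 0, terminating the sum). Summing: v_2(164!) = 82 + 41 + 20 + 10 + 5 + 2 + 1 = 161.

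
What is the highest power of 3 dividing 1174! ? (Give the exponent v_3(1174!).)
v_3(1174!) = 583

Legendre's formula: v_p(n!) = Σ_{k ≥ 1} ⌊n / p^k⌋. For p = 3, n = 1174, the terms are:
  ⌊1174/3^1⌋ = ⌊1174/3⌋ = 391
  ⌊1174/3^2⌋ = ⌊1174/9⌋ = 130
  ⌊1174/3^3⌋ = ⌊1174/27⌋ = 43
  ⌊1174/3^4⌋ = ⌊1174/81⌋ = 14
  ⌊1174/3^5⌋ = ⌊1174/243⌋ = 4
  ⌊1174/3^6⌋ = ⌊1174/729⌋ = 1
(the next term ⌊1174/3^7⌋ = 0, terminating the sum). Summing: v_3(1174!) = 391 + 130 + 43 + 14 + 4 + 1 = 583.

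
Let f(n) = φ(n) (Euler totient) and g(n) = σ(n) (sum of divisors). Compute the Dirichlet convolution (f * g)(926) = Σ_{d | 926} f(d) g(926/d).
(φ * σ)(926) = 3704

Divisors of 926: [1, 2, 463, 926]. For each d | 926:
  d = 1: φ(1) · σ(926/1) = 1 · 1392 = 1392
  d = 2: φ(2) · σ(926/2) = 1 · 464 = 464
  d = 463: φ(463) · σ(926/463) = 462 · 3 = 1386
  d = 926: φ(926) · σ(926/926) = 462 · 1 = 462
Summing: (φ * σ)(926) = 1392 + 464 + 1386 + 462 = 3704.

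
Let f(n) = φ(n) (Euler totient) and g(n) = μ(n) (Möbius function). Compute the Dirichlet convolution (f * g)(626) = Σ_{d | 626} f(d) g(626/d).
(φ * μ)(626) = 0

Divisors of 626: [1, 2, 313, 626]. For each d | 626:
  d = 1: φ(1) · μ(626/1) = 1 · 1 = 1
  d = 2: φ(2) · μ(626/2) = 1 · -1 = -1
  d = 313: φ(313) · μ(626/313) = 312 · -1 = -312
  d = 626: φ(626) · μ(626/626) = 312 · 1 = 312
Summing: (φ * μ)(626) = 1 + -1 + -312 + 312 = 0.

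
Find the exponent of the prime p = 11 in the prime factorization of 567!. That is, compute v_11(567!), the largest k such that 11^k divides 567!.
v_11(567!) = 55

Legendre's formula: v_p(n!) = Σ_{k ≥ 1} ⌊n / p^k⌋. For p = 11, n = 567, the terms are:
  ⌊567/11^1⌋ = ⌊567/11⌋ = 51
  ⌊567/11^2⌋ = ⌊567/121⌋ = 4
(the next term ⌊567/11^3⌋ = 0, terminating the sum). Summing: v_11(567!) = 51 + 4 = 55.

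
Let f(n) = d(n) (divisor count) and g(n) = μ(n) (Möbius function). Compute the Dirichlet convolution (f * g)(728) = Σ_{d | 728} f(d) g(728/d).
(d * μ)(728) = 1

Divisors of 728: [1, 2, 4, 7, 8, 13, 14, 26, 28, 52, 56, 91, 104, 182, 364, 728]. For each d | 728:
  d = 1: d(1) · μ(728/1) = 1 · 0 = 0
  d = 2: d(2) · μ(728/2) = 2 · 0 = 0
  d = 4: d(4) · μ(728/4) = 3 · -1 = -3
  d = 7: d(7) · μ(728/7) = 2 · 0 = 0
  d = 8: d(8) · μ(728/8) = 4 · 1 = 4
  d = 13: d(13) · μ(728/13) = 2 · 0 = 0
  d = 14: d(14) · μ(728/14) = 4 · 0 = 0
  d = 26: d(26) · μ(728/26) = 4 · 0 = 0
  d = 28: d(28) · μ(728/28) = 6 · 1 = 6
  d = 52: d(52) · μ(728/52) = 6 · 1 = 6
  d = 56: d(56) · μ(728/56) = 8 · -1 = -8
  d = 91: d(91) · μ(728/91) = 4 · 0 = 0
  d = 104: d(104) · μ(728/104) = 8 · -1 = -8
  d = 182: d(182) · μ(728/182) = 8 · 0 = 0
  d = 364: d(364) · μ(728/364) = 12 · -1 = -12
  d = 728: d(728) · μ(728/728) = 16 · 1 = 16
Summing: (d * μ)(728) = 0 + 0 + -3 + 0 + 4 + 0 + 0 + 0 + 6 + 6 + -8 + 0 + -8 + 0 + -12 + 16 = 1.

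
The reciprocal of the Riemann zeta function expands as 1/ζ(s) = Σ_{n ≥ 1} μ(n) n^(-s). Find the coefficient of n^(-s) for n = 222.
μ(222) = -1

Factor n = 222 = 2 · 3 · 37. μ(n) = 0 if any exponent ≥ 2 (not squarefree); otherwise μ(n) = (−1)^{ω(n)} where ω(n) is the number of distinct prime factors. Applying: μ(222) = -1.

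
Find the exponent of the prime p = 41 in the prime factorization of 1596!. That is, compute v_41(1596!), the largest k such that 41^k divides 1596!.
v_41(1596!) = 38

Legendre's formula: v_p(n!) = Σ_{k ≥ 1} ⌊n / p^k⌋. For p = 41, n = 1596, the terms are:
  ⌊1596/41^1⌋ = ⌊1596/41⌋ = 38
(the next term ⌊1596/41^2⌋ = 0, terminating the sum). Summing: v_41(1596!) = 38 = 38.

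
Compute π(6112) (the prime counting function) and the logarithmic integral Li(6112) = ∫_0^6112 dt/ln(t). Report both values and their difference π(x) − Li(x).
π(6112) = 796;  Li(6112) ≈ 813.27;  π(x) − Li(x) ≈ -17.27.

Direct count of primes ≤ 6112 gives π(6112) = 796. Numerical evaluation of the logarithmic integral gives Li(6112) ≈ 813.27. The difference π(x) − Li(x) ≈ -17.27 is typically negative for small/moderate x (Li(x) overestimates), though Littlewood's theorem shows this sign changes infinitely often.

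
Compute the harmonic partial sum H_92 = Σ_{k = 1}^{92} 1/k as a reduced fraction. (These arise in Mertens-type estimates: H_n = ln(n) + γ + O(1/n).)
H_92 = 3668893996878372053122809260004199377461/718766754945489455304472257065075294400

Direct summation: H_92 = 1 + 1/2 + ... + 1/92. The least common denominator is lcm(1, ..., 92) = 718766754945489455304472257065075294400; over this denominator the numerator is 718766754945489455304472257065075294400 + 359383377472744727652236128532537647200 + 239588918315163151768157419021691764800 + 179691688736372363826118064266268823600 + 143753350989097891060894451413015058880 + 119794459157581575884078709510845882400 + 102680964992212779329210322437867899200 + 89845844368186181913059032133134411800 + 79862972771721050589385806340563921600 + 71876675494548945530447225706507529440 + 65342432267771768664042932460461390400 + 59897229578790787942039354755422941200 + 55289750380422265792651712081928868800 + 51340482496106389664605161218933949600 + 47917783663032630353631483804338352960 + 44922922184093090956529516066567205900 + 42280397349734673841439544533239723200 + 39931486385860525294692903170281960800 + 37829829207657339752866960898161857600 + 35938337747274472765223612853253764720 + 34226988330737593109736774145955966400 + 32671216133885884332021466230230695200 + 31250728475890845882803141611525012800 + 29948614789395393971019677377711470600 + 28750670197819578212178890282603011776 + 27644875190211132896325856040964434400 + 26620990923907016863128602113521307200 + 25670241248053194832302580609466974800 + 24785060515361705355326629553968113600 + 23958891831516315176815741902169176480 + 23186024353080305009821685711776622400 + 22461461092046545478264758033283602950 + 21780810755923922888014310820153796800 + 21140198674867336920719772266619861600 + 20536192998442555865842064487573579840 + 19965743192930262647346451585140980400 + 19426128512040255548769520461218251200 + 18914914603828669876433480449080928800 + 18429916793474088597550570693976289600 + 17969168873637236382611806426626882360 + 17530896462085108665962737977196958400 + 17113494165368796554868387072977983200 + 16715505928964871053592378071280820800 + 16335608066942942166010733115115347600 + 15972594554344210117877161268112784320 + 15625364237945422941401570805762506400 + 15292909679691265006478133129044155200 + 14974307394697696985509838688855735300 + 14668709284601825618458617491123985600 + 14375335098909789106089445141301505888 + 14093465783244891280479848177746574400 + 13822437595105566448162928020482217200 + 13561636885763951986876835038963684800 + 13310495461953508431564301056760653600 + 13068486453554353732808586492092278080 + 12835120624026597416151290304733487400 + 12609943069219113250955653632720619200 + 12392530257680852677663314776984056800 + 12182487371957448394991055204492801600 + 11979445915758157588407870951084588240 + 11783061556483433693515938640411070400 + 11593012176540152504910842855888311200 + 11408996110245864369912258048651988800 + 11230730546023272739132379016641801475 + 11057950076084453158530342416385773760 + 10890405377961961444007155410076898400 + 10727862014111782914992123239777243200 + 10570099337433668460359886133309930800 + 10416909491963615294267713870508337600 + 10268096499221277932921032243786789920 + 10123475421767457116964397986832046400 + 9982871596465131323673225792570490200 + 9846119930760129524718798041987332800 + 9713064256020127774384760230609125600 + 9583556732606526070726296760867670592 + 9457457301914334938216740224540464400 + 9334633181110252666291847494351627200 + 9214958396737044298775285346988144800 + 9098313353740372851955345026140193600 + 8984584436818618191305903213313441180 + 8873663641302338954376200704507102400 + 8765448231042554332981368988598479200 + 8659840421029993437403280205603316800 + 8556747082684398277434193536488991600 + 8456079469946934768287908906647944640 + 8357752964482435526796189035640410400 + 8261686838453901785108876517989371200 + 8167804033471471083005366557557673800 + 8076030954443701744994070304101969600 + 7986297277172105058938580634056392160 + 7898535768631752256093101725989838400 + 7812682118972711470700785402881253200 = 3668893996878372053122809260004199377461, so H_92 = 3668893996878372053122809260004199377461/718766754945489455304472257065075294400 (already in lowest terms) ≈ 5.10443. (The PNT-adjacent estimate ln(92) + γ ≈ 5.09900 matches within O(1/n).)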